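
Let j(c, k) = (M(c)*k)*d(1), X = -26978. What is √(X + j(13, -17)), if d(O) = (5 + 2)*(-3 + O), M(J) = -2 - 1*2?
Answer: 7*I*√570 ≈ 167.12*I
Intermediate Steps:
M(J) = -4 (M(J) = -2 - 2 = -4)
d(O) = -21 + 7*O (d(O) = 7*(-3 + O) = -21 + 7*O)
j(c, k) = 56*k (j(c, k) = (-4*k)*(-21 + 7*1) = (-4*k)*(-21 + 7) = -4*k*(-14) = 56*k)
√(X + j(13, -17)) = √(-26978 + 56*(-17)) = √(-26978 - 952) = √(-27930) = 7*I*√570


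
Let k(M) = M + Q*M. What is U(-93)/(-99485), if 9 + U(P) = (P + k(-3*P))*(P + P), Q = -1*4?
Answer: -172971/99485 ≈ -1.7387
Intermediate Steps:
Q = -4
k(M) = -3*M (k(M) = M - 4*M = -3*M)
U(P) = -9 + 20*P**2 (U(P) = -9 + (P - (-9)*P)*(P + P) = -9 + (P + 9*P)*(2*P) = -9 + (10*P)*(2*P) = -9 + 20*P**2)
U(-93)/(-99485) = (-9 + 20*(-93)**2)/(-99485) = (-9 + 20*8649)*(-1/99485) = (-9 + 172980)*(-1/99485) = 172971*(-1/99485) = -172971/99485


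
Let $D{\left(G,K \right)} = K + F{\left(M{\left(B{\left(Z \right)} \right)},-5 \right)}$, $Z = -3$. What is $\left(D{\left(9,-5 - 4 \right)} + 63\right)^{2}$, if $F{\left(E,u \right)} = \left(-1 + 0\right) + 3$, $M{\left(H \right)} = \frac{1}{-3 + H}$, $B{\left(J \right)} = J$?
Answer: $3136$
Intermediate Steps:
$F{\left(E,u \right)} = 2$ ($F{\left(E,u \right)} = -1 + 3 = 2$)
$D{\left(G,K \right)} = 2 + K$ ($D{\left(G,K \right)} = K + 2 = 2 + K$)
$\left(D{\left(9,-5 - 4 \right)} + 63\right)^{2} = \left(\left(2 - 9\right) + 63\right)^{2} = \left(-7 + 63\right)^{2} = 56^{2} = 3136$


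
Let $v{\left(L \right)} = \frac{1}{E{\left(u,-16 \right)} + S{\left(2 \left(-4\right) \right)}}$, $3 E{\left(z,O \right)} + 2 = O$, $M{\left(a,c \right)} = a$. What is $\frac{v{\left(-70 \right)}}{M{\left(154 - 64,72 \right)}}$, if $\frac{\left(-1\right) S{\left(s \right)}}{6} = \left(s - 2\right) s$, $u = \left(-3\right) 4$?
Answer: $- \frac{1}{43740} \approx -2.2862 \cdot 10^{-5}$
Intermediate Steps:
$u = -12$
$E{\left(z,O \right)} = - \frac{2}{3} + \frac{O}{3}$
$S{\left(s \right)} = - 6 s \left(-2 + s\right)$ ($S{\left(s \right)} = - 6 \left(s - 2\right) s = - 6 \left(-2 + s\right) s = - 6 s \left(-2 + s\right)$)
$v{\left(L \right)} = - \frac{1}{486}$ ($v{\left(L \right)} = \frac{1}{\left(- \frac{2}{3} + \frac{1}{3} \left(-16\right)\right) + 6 \cdot 2 \left(-4\right) \left(2 - 2 \left(-4\right)\right)} = \frac{1}{\left(- \frac{2}{3} - \frac{16}{3}\right) + 6 \left(-8\right) \left(2 - -8\right)} = \frac{1}{-6 + 6 \left(-8\right) \left(2 + 8\right)} = \frac{1}{-6 + 6 \left(-8\right) 10} = \frac{1}{-6 - 480} = \frac{1}{-486} = - \frac{1}{486}$)
$\frac{v{\left(-70 \right)}}{M{\left(154 - 64,72 \right)}} = - \frac{1}{486 \left(154 - 64\right)} = - \frac{1}{486 \cdot 90} = \left(- \frac{1}{486}\right) \frac{1}{90} = - \frac{1}{43740}$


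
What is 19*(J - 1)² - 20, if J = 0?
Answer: -1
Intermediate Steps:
19*(J - 1)² - 20 = 19*(0 - 1)² - 20 = 19*(-1)² - 20 = 19*1 - 20 = 19 - 20 = -1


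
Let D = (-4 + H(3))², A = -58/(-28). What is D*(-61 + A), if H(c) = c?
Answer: -825/14 ≈ -58.929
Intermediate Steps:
A = 29/14 (A = -58*(-1/28) = 29/14 ≈ 2.0714)
D = 1 (D = (-4 + 3)² = (-1)² = 1)
D*(-61 + A) = 1*(-61 + 29/14) = 1*(-825/14) = -825/14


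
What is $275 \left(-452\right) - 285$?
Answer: $-124585$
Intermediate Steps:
$275 \left(-452\right) - 285 = -124300 - 285 = -124585$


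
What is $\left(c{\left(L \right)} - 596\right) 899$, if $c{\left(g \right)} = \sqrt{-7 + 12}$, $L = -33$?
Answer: $-535804 + 899 \sqrt{5} \approx -5.3379 \cdot 10^{5}$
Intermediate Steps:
$c{\left(g \right)} = \sqrt{5}$
$\left(c{\left(L \right)} - 596\right) 899 = \left(\sqrt{5} - 596\right) 899 = \left(-596 + \sqrt{5}\right) 899 = -535804 + 899 \sqrt{5}$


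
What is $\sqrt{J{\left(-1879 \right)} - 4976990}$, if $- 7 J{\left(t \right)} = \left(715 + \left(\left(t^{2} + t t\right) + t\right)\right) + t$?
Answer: $\frac{9 i \sqrt{3620743}}{7} \approx 2446.5 i$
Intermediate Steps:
$J{\left(t \right)} = - \frac{715}{7} - \frac{2 t}{7} - \frac{2 t^{2}}{7}$ ($J{\left(t \right)} = - \frac{\left(715 + \left(\left(t^{2} + t t\right) + t\right)\right) + t}{7} = - \frac{\left(715 + \left(\left(t^{2} + t^{2}\right) + t\right)\right) + t}{7} = - \frac{\left(715 + \left(2 t^{2} + t\right)\right) + t}{7} = - \frac{\left(715 + \left(t + 2 t^{2}\right)\right) + t}{7} = - \frac{\left(715 + t + 2 t^{2}\right) + t}{7} = - \frac{715 + 2 t + 2 t^{2}}{7} = - \frac{715}{7} - \frac{2 t}{7} - \frac{2 t^{2}}{7}$)
$\sqrt{J{\left(-1879 \right)} - 4976990} = \sqrt{\left(- \frac{715}{7} - - \frac{3758}{7} - \frac{2 \left(-1879\right)^{2}}{7}\right) - 4976990} = \sqrt{\left(- \frac{715}{7} + \frac{3758}{7} - \frac{7061282}{7}\right) - 4976990} = \sqrt{- \frac{7058239}{7} - 4976990} = \sqrt{- \frac{41897169}{7}} = \frac{9 i \sqrt{3620743}}{7}$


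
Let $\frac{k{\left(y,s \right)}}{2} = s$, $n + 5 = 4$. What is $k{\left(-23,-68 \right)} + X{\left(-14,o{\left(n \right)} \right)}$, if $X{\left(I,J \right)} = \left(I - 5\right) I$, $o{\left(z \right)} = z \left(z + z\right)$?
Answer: $130$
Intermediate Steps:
$n = -1$ ($n = -5 + 4 = -1$)
$k{\left(y,s \right)} = 2 s$
$o{\left(z \right)} = 2 z^{2}$ ($o{\left(z \right)} = z 2 z = 2 z^{2}$)
$X{\left(I,J \right)} = I \left(-5 + I\right)$ ($X{\left(I,J \right)} = \left(-5 + I\right) I = I \left(-5 + I\right)$)
$k{\left(-23,-68 \right)} + X{\left(-14,o{\left(n \right)} \right)} = 2 \left(-68\right) - 14 \left(-5 - 14\right) = -136 - -266 = -136 + 266 = 130$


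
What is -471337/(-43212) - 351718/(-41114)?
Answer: 17288493817/888309084 ≈ 19.462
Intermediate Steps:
-471337/(-43212) - 351718/(-41114) = -471337*(-1/43212) - 351718*(-1/41114) = 471337/43212 + 175859/20557 = 17288493817/888309084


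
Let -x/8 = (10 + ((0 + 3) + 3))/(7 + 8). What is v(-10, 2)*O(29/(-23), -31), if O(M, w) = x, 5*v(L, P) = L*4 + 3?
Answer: 4736/75 ≈ 63.147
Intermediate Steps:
v(L, P) = 3/5 + 4*L/5 (v(L, P) = (L*4 + 3)/5 = (4*L + 3)/5 = (3 + 4*L)/5 = 3/5 + 4*L/5)
x = -128/15 (x = -8*(10 + ((0 + 3) + 3))/(7 + 8) = -8*(10 + (3 + 3))/15 = -8*(10 + 6)/15 = -128/15 ≈ -8.5333)
O(M, w) = -128/15
v(-10, 2)*O(29/(-23), -31) = (3/5 + (4/5)*(-10))*(-128/15) = (3/5 - 8)*(-128/15) = -37/5*(-128/15) = 4736/75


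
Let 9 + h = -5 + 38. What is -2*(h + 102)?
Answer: -252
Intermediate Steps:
h = 24 (h = -9 + (-5 + 38) = -9 + 33 = 24)
-2*(h + 102) = -2*(24 + 102) = -2*126 = -252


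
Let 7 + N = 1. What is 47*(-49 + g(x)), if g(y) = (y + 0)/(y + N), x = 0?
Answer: -2303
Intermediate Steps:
N = -6 (N = -7 + 1 = -6)
g(y) = y/(-6 + y) (g(y) = (y + 0)/(y - 6) = y/(-6 + y))
47*(-49 + g(x)) = 47*(-49 + 0/(-6 + 0)) = 47*(-49 + 0/(-6)) = 47*(-49 + 0*(-1/6)) = 47*(-49 + 0) = 47*(-49) = -2303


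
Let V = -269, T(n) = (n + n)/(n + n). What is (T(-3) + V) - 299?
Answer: -567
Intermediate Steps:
T(n) = 1 (T(n) = (2*n)/((2*n)) = (2*n)*(1/(2*n)) = 1)
(T(-3) + V) - 299 = (1 - 269) - 299 = -268 - 299 = -567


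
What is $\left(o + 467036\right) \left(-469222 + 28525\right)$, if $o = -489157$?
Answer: $9748658337$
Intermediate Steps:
$\left(o + 467036\right) \left(-469222 + 28525\right) = \left(-489157 + 467036\right) \left(-469222 + 28525\right) = \left(-22121\right) \left(-440697\right) = 9748658337$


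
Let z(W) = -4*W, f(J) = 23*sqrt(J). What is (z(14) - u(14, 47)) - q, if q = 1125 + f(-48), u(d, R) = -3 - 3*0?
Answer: -1178 - 92*I*sqrt(3) ≈ -1178.0 - 159.35*I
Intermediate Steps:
u(d, R) = -3 (u(d, R) = -3 + 0 = -3)
q = 1125 + 92*I*sqrt(3) (q = 1125 + 23*sqrt(-48) = 1125 + 23*(4*I*sqrt(3)) = 1125 + 92*I*sqrt(3) ≈ 1125.0 + 159.35*I)
(z(14) - u(14, 47)) - q = (-4*14 - 1*(-3)) - (1125 + 92*I*sqrt(3)) = (-56 + 3) + (-1125 - 92*I*sqrt(3)) = -53 + (-1125 - 92*I*sqrt(3)) = -1178 - 92*I*sqrt(3)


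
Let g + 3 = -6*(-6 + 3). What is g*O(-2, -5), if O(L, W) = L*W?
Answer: 150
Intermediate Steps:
g = 15 (g = -3 - 6*(-6 + 3) = -3 - 6*(-3) = -3 + 18 = 15)
g*O(-2, -5) = 15*(-2*(-5)) = 15*10 = 150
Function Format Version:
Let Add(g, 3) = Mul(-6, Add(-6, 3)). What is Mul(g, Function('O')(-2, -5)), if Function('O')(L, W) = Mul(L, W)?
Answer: 150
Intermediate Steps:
g = 15 (g = Add(-3, Mul(-6, Add(-6, 3))) = Add(-3, Mul(-6, -3)) = Add(-3, 18) = 15)
Mul(g, Function('O')(-2, -5)) = Mul(15, Mul(-2, -5)) = Mul(15, 10) = 150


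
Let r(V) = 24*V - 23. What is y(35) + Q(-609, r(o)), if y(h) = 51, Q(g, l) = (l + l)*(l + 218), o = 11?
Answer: 221289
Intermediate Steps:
r(V) = -23 + 24*V
Q(g, l) = 2*l*(218 + l) (Q(g, l) = (2*l)*(218 + l) = 2*l*(218 + l))
y(35) + Q(-609, r(o)) = 51 + 2*(-23 + 24*11)*(218 + (-23 + 24*11)) = 51 + 2*(-23 + 264)*(218 + (-23 + 264)) = 51 + 2*241*(218 + 241) = 51 + 2*241*459 = 51 + 221238 = 221289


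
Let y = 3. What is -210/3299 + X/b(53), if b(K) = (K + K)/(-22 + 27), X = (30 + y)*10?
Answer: 2710545/174847 ≈ 15.502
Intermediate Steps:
X = 330 (X = (30 + 3)*10 = 33*10 = 330)
b(K) = 2*K/5 (b(K) = (2*K)/5 = (2*K)*(⅕) = 2*K/5)
-210/3299 + X/b(53) = -210/3299 + 330/(((⅖)*53)) = -210*1/3299 + 330/(106/5) = -210/3299 + 330*(5/106) = -210/3299 + 825/53 = 2710545/174847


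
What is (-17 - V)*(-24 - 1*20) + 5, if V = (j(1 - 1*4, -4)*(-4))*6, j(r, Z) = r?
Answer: 3921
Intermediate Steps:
V = 72 (V = ((1 - 1*4)*(-4))*6 = ((1 - 4)*(-4))*6 = -3*(-4)*6 = 12*6 = 72)
(-17 - V)*(-24 - 1*20) + 5 = (-17 - 1*72)*(-24 - 1*20) + 5 = (-17 - 72)*(-24 - 20) + 5 = -89*(-44) + 5 = 3916 + 5 = 3921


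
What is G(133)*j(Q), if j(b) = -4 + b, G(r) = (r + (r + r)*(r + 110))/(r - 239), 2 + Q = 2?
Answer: 129542/53 ≈ 2444.2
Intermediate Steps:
Q = 0 (Q = -2 + 2 = 0)
G(r) = (r + 2*r*(110 + r))/(-239 + r) (G(r) = (r + (2*r)*(110 + r))/(-239 + r) = (r + 2*r*(110 + r))/(-239 + r))
G(133)*j(Q) = (133*(221 + 2*133)/(-239 + 133))*(-4 + 0) = (133*(221 + 266)/(-106))*(-4) = (133*(-1/106)*487)*(-4) = -64771/106*(-4) = 129542/53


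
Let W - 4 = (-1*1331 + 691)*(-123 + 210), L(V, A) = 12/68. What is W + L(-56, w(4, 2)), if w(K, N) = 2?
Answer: -946489/17 ≈ -55676.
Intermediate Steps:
L(V, A) = 3/17 (L(V, A) = 12*(1/68) = 3/17)
W = -55676 (W = 4 + (-1*1331 + 691)*(-123 + 210) = 4 + (-1331 + 691)*87 = 4 - 640*87 = 4 - 55680 = -55676)
W + L(-56, w(4, 2)) = -55676 + 3/17 = -946489/17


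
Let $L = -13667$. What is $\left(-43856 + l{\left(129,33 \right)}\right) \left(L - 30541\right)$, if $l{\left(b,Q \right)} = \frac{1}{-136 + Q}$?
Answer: $\frac{199695007152}{103} \approx 1.9388 \cdot 10^{9}$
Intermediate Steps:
$\left(-43856 + l{\left(129,33 \right)}\right) \left(L - 30541\right) = \left(-43856 + \frac{1}{-136 + 33}\right) \left(-13667 - 30541\right) = \left(-43856 + \frac{1}{-103}\right) \left(-44208\right) = \left(-43856 - \frac{1}{103}\right) \left(-44208\right) = \left(- \frac{4517169}{103}\right) \left(-44208\right) = \frac{199695007152}{103}$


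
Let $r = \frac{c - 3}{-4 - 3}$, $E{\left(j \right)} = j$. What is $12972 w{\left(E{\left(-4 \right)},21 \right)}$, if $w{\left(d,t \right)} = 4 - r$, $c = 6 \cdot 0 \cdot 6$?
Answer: $\frac{324300}{7} \approx 46329.0$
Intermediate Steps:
$c = 0$ ($c = 0 \cdot 6 = 0$)
$r = \frac{3}{7}$ ($r = \frac{0 - 3}{-4 - 3} = - \frac{3}{-7} = \left(-3\right) \left(- \frac{1}{7}\right) = \frac{3}{7} \approx 0.42857$)
$w{\left(d,t \right)} = \frac{25}{7}$ ($w{\left(d,t \right)} = 4 - \frac{3}{7} = \frac{25}{7}$)
$12972 w{\left(E{\left(-4 \right)},21 \right)} = 12972 \cdot \frac{25}{7} = \frac{324300}{7}$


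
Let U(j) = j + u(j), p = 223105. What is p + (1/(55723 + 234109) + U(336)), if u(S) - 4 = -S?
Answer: 64664127689/289832 ≈ 2.2311e+5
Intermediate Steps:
u(S) = 4 - S
U(j) = 4 (U(j) = j + (4 - j) = 4)
p + (1/(55723 + 234109) + U(336)) = 223105 + (1/(55723 + 234109) + 4) = 223105 + (1/289832 + 4) = 223105 + 1159329/289832 = 64664127689/289832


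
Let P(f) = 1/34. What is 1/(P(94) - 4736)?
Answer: -34/161023 ≈ -0.00021115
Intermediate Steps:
P(f) = 1/34
1/(P(94) - 4736) = 1/(1/34 - 4736) = 1/(-161023/34) = -34/161023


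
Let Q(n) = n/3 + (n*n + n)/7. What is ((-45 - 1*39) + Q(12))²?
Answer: 163216/49 ≈ 3330.9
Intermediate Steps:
Q(n) = n²/7 + 10*n/21 (Q(n) = n*(⅓) + (n² + n)*(⅐) = n/3 + (n + n²)*(⅐) = n/3 + (n/7 + n²/7) = n²/7 + 10*n/21)
((-45 - 1*39) + Q(12))² = ((-45 - 1*39) + (1/21)*12*(10 + 3*12))² = ((-45 - 39) + (1/21)*12*(10 + 36))² = (-84 + (1/21)*12*46)² = (-84 + 184/7)² = (-404/7)² = 163216/49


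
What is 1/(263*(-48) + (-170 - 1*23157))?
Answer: -1/35951 ≈ -2.7816e-5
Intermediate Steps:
1/(263*(-48) + (-170 - 1*23157)) = 1/(-12624 + (-170 - 23157)) = 1/(-12624 - 23327) = 1/(-35951) = -1/35951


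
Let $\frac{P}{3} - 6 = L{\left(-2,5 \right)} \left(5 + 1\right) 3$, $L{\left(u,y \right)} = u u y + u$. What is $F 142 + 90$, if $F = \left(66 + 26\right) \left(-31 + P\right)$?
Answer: $12528466$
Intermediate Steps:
$L{\left(u,y \right)} = u + y u^{2}$ ($L{\left(u,y \right)} = u^{2} y + u = y u^{2} + u = u + y u^{2}$)
$P = 990$ ($P = 18 + 3 - 2 \left(1 - 10\right) \left(5 + 1\right) 3 = 18 + 3 - 2 \left(1 - 10\right) 6 \cdot 3 = 18 + 3 \left(-2\right) \left(-9\right) 18 = 18 + 3 \cdot 18 \cdot 18 = 18 + 3 \cdot 324 = 18 + 972 = 990$)
$F = 88228$ ($F = \left(66 + 26\right) \left(-31 + 990\right) = 92 \cdot 959 = 88228$)
$F 142 + 90 = 88228 \cdot 142 + 90 = 12528376 + 90 = 12528466$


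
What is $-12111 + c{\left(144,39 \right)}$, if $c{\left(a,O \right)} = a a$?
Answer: $8625$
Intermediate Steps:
$c{\left(a,O \right)} = a^{2}$
$-12111 + c{\left(144,39 \right)} = -12111 + 144^{2} = -12111 + 20736 = 8625$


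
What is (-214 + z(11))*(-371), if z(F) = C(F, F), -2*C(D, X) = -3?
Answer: 157675/2 ≈ 78838.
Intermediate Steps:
C(D, X) = 3/2 (C(D, X) = -1/2*(-3) = 3/2)
z(F) = 3/2
(-214 + z(11))*(-371) = (-214 + 3/2)*(-371) = -425/2*(-371) = 157675/2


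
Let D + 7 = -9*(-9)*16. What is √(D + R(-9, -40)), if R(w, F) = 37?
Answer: √1326 ≈ 36.414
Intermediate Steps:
D = 1289 (D = -7 - 9*(-9)*16 = -7 + 81*16 = -7 + 1296 = 1289)
√(D + R(-9, -40)) = √(1289 + 37) = √1326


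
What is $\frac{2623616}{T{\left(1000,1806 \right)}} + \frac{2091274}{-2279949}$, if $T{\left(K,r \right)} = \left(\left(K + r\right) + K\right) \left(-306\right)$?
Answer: $- \frac{701440305154}{221275890297} \approx -3.17$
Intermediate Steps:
$T{\left(K,r \right)} = - 612 K - 306 r$ ($T{\left(K,r \right)} = \left(r + 2 K\right) \left(-306\right) = - 612 K - 306 r$)
$\frac{2623616}{T{\left(1000,1806 \right)}} + \frac{2091274}{-2279949} = \frac{2623616}{\left(-612\right) 1000 - 552636} + \frac{2091274}{-2279949} = \frac{2623616}{-612000 - 552636} + 2091274 \left(- \frac{1}{2279949}\right) = \frac{2623616}{-1164636} - \frac{2091274}{2279949} = 2623616 \left(- \frac{1}{1164636}\right) - \frac{2091274}{2279949} = - \frac{655904}{291159} - \frac{2091274}{2279949} = - \frac{701440305154}{221275890297}$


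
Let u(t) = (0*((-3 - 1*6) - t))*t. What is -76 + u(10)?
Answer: -76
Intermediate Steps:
u(t) = 0 (u(t) = (0*((-3 - 6) - t))*t = (0*(-9 - t))*t = 0*t = 0)
-76 + u(10) = -76 + 0 = -76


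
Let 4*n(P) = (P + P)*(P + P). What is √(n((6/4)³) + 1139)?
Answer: 5*√2945/8 ≈ 33.917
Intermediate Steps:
n(P) = P² (n(P) = ((P + P)*(P + P))/4 = ((2*P)*(2*P))/4 = (4*P²)/4 = P²)
√(n((6/4)³) + 1139) = √(((6/4)³)² + 1139) = √(((6*(¼))³)² + 1139) = √(((3/2)³)² + 1139) = √((27/8)² + 1139) = √(729/64 + 1139) = √(73625/64) = 5*√2945/8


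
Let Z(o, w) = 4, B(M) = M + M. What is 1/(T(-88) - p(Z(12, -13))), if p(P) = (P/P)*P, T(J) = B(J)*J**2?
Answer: -1/1362948 ≈ -7.3370e-7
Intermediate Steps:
B(M) = 2*M
T(J) = 2*J**3 (T(J) = (2*J)*J**2 = 2*J**3)
p(P) = P (p(P) = 1*P = P)
1/(T(-88) - p(Z(12, -13))) = 1/(2*(-88)**3 - 1*4) = 1/(2*(-681472) - 4) = 1/(-1362944 - 4) = 1/(-1362948) = -1/1362948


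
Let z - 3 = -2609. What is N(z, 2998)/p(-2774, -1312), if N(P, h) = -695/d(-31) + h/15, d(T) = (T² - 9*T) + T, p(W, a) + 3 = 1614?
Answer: 401573/3246165 ≈ 0.12371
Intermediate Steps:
z = -2606 (z = 3 - 2609 = -2606)
p(W, a) = 1611 (p(W, a) = -3 + 1614 = 1611)
d(T) = T² - 8*T
N(P, h) = -695/1209 + h/15 (N(P, h) = -695*(-1/(31*(-8 - 31))) + h/15 = -695/((-31*(-39))) + h*(1/15) = -695/1209 + h/15)
N(z, 2998)/p(-2774, -1312) = (-695/1209 + (1/15)*2998)/1611 = (-695/1209 + 2998/15)*(1/1611) = (401573/2015)*(1/1611) = 401573/3246165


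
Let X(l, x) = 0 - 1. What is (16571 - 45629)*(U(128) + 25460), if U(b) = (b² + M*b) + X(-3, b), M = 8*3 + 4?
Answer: -1320017766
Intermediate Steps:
X(l, x) = -1
M = 28 (M = 24 + 4 = 28)
U(b) = -1 + b² + 28*b (U(b) = (b² + 28*b) - 1 = -1 + b² + 28*b)
(16571 - 45629)*(U(128) + 25460) = (16571 - 45629)*((-1 + 128² + 28*128) + 25460) = -29058*((-1 + 16384 + 3584) + 25460) = -29058*(19967 + 25460) = -29058*45427 = -1320017766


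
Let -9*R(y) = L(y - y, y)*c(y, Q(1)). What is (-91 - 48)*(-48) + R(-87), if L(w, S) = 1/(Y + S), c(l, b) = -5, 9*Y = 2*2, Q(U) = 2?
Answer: 5197483/779 ≈ 6672.0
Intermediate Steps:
Y = 4/9 (Y = (2*2)/9 = (⅑)*4 = 4/9 ≈ 0.44444)
L(w, S) = 1/(4/9 + S)
R(y) = 5/(4 + 9*y) (R(y) = -9/(4 + 9*y)*(-5)/9 = -(-5)/(4 + 9*y) = 5/(4 + 9*y))
(-91 - 48)*(-48) + R(-87) = (-91 - 48)*(-48) + 5/(4 + 9*(-87)) = -139*(-48) + 5/(4 - 783) = 6672 + 5/(-779) = 6672 + 5*(-1/779) = 6672 - 5/779 = 5197483/779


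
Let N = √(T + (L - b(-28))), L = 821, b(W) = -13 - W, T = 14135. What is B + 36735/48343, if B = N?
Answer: 36735/48343 + √14941 ≈ 122.99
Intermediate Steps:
N = √14941 (N = √(14135 + (821 - (-13 - 1*(-28)))) = √(14135 + (821 - (-13 + 28))) = √(14135 + (821 - 1*15)) = √(14135 + (821 - 15)) = √(14135 + 806) = √14941 ≈ 122.23)
B = √14941 ≈ 122.23
B + 36735/48343 = √14941 + 36735/48343 = 36735/48343 + √14941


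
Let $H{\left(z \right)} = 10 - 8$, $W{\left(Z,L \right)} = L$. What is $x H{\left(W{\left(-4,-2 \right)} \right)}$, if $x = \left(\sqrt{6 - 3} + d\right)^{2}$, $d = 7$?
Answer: $104 + 28 \sqrt{3} \approx 152.5$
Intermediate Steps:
$H{\left(z \right)} = 2$ ($H{\left(z \right)} = 10 - 8 = 2$)
$x = \left(7 + \sqrt{3}\right)^{2}$ ($x = \left(\sqrt{6 - 3} + 7\right)^{2} = \left(\sqrt{3} + 7\right)^{2} = \left(7 + \sqrt{3}\right)^{2} \approx 76.249$)
$x H{\left(W{\left(-4,-2 \right)} \right)} = \left(7 + \sqrt{3}\right)^{2} \cdot 2 = 2 \left(7 + \sqrt{3}\right)^{2}$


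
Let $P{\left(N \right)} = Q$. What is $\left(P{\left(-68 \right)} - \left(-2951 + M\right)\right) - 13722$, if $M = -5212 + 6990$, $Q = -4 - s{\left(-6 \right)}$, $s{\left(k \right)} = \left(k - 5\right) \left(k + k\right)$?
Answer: $-12685$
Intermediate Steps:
$s{\left(k \right)} = 2 k \left(-5 + k\right)$ ($s{\left(k \right)} = \left(-5 + k\right) 2 k = 2 k \left(-5 + k\right)$)
$Q = -136$ ($Q = -4 - 2 \left(-6\right) \left(-5 - 6\right) = -4 - 2 \left(-6\right) \left(-11\right) = -4 - 132 = -136$)
$M = 1778$
$P{\left(N \right)} = -136$
$\left(P{\left(-68 \right)} - \left(-2951 + M\right)\right) - 13722 = \left(-136 + \left(\left(1887 - -1064\right) - 1778\right)\right) - 13722 = \left(-136 + \left(\left(1887 + 1064\right) - 1778\right)\right) - 13722 = \left(-136 + \left(2951 - 1778\right)\right) - 13722 = \left(-136 + 1173\right) - 13722 = 1037 - 13722 = -12685$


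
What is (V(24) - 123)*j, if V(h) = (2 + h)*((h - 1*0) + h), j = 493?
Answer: 554625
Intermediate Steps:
V(h) = 2*h*(2 + h) (V(h) = (2 + h)*((h + 0) + h) = (2 + h)*(h + h) = (2 + h)*(2*h) = 2*h*(2 + h))
(V(24) - 123)*j = (2*24*(2 + 24) - 123)*493 = (2*24*26 - 123)*493 = (1248 - 123)*493 = 1125*493 = 554625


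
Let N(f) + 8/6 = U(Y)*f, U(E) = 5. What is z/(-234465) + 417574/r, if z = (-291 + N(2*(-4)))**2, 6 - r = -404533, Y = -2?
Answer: 479042984339/853652129715 ≈ 0.56117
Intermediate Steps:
r = 404539 (r = 6 - 1*(-404533) = 6 + 404533 = 404539)
N(f) = -4/3 + 5*f
z = 994009/9 (z = (-291 + (-4/3 + 5*(2*(-4))))**2 = (-291 + (-4/3 + 5*(-8)))**2 = (-291 + (-4/3 - 40))**2 = (-291 - 124/3)**2 = (-997/3)**2 = 994009/9 ≈ 1.1045e+5)
z/(-234465) + 417574/r = (994009/9)/(-234465) + 417574/404539 = (994009/9)*(-1/234465) + 417574*(1/404539) = -994009/2110185 + 417574/404539 = 479042984339/853652129715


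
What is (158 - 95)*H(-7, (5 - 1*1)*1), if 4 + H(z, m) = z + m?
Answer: -441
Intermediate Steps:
H(z, m) = -4 + m + z (H(z, m) = -4 + (z + m) = -4 + (m + z) = -4 + m + z)
(158 - 95)*H(-7, (5 - 1*1)*1) = (158 - 95)*(-4 + (5 - 1*1)*1 - 7) = 63*(-4 + (5 - 1)*1 - 7) = 63*(-4 + 4*1 - 7) = 63*(-4 + 4 - 7) = 63*(-7) = -441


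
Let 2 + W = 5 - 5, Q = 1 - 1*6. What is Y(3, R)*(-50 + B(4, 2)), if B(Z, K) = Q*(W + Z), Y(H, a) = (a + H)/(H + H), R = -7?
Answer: 40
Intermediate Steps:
Q = -5 (Q = 1 - 6 = -5)
Y(H, a) = (H + a)/(2*H) (Y(H, a) = (H + a)/((2*H)) = (H + a)*(1/(2*H)) = (H + a)/(2*H))
W = -2 (W = -2 + (5 - 5) = -2 + 0 = -2)
B(Z, K) = 10 - 5*Z (B(Z, K) = -5*(-2 + Z) = 10 - 5*Z)
Y(3, R)*(-50 + B(4, 2)) = ((1/2)*(3 - 7)/3)*(-50 + (10 - 5*4)) = ((1/2)*(1/3)*(-4))*(-50 + (10 - 20)) = -2*(-50 - 10)/3 = -2/3*(-60) = 40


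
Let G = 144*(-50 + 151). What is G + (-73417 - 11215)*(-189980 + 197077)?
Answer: -600618760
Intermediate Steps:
G = 14544 (G = 144*101 = 14544)
G + (-73417 - 11215)*(-189980 + 197077) = 14544 + (-73417 - 11215)*(-189980 + 197077) = 14544 - 84632*7097 = 14544 - 600633304 = -600618760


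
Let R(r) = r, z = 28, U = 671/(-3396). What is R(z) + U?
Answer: 94417/3396 ≈ 27.802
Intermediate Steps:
U = -671/3396 (U = 671*(-1/3396) = -671/3396 ≈ -0.19759)
R(z) + U = 28 - 671/3396 = 94417/3396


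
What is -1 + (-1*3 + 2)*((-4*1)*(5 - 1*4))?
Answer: 3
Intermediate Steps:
-1 + (-1*3 + 2)*((-4*1)*(5 - 1*4)) = -1 + (-3 + 2)*(-4*(5 - 4)) = -1 - (-4) = -1 - 1*(-4) = -1 + 4 = 3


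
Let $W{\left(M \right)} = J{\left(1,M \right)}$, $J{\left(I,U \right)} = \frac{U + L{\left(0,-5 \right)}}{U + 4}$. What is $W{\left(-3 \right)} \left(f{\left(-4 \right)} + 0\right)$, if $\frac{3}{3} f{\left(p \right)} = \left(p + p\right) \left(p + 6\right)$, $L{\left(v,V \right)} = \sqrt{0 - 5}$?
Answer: $48 - 16 i \sqrt{5} \approx 48.0 - 35.777 i$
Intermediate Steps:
$L{\left(v,V \right)} = i \sqrt{5}$ ($L{\left(v,V \right)} = \sqrt{-5} = i \sqrt{5}$)
$J{\left(I,U \right)} = \frac{U + i \sqrt{5}}{4 + U}$ ($J{\left(I,U \right)} = \frac{U + i \sqrt{5}}{U + 4} = \frac{U + i \sqrt{5}}{4 + U}$)
$W{\left(M \right)} = \frac{M + i \sqrt{5}}{4 + M}$
$f{\left(p \right)} = 2 p \left(6 + p\right)$ ($f{\left(p \right)} = \left(p + p\right) \left(p + 6\right) = 2 p \left(6 + p\right)$)
$W{\left(-3 \right)} \left(f{\left(-4 \right)} + 0\right) = \frac{-3 + i \sqrt{5}}{4 - 3} \left(2 \left(-4\right) \left(6 - 4\right) + 0\right) = \frac{-3 + i \sqrt{5}}{1} \left(2 \left(-4\right) 2 + 0\right) = 1 \left(-3 + i \sqrt{5}\right) \left(-16 + 0\right) = \left(-3 + i \sqrt{5}\right) \left(-16\right) = 48 - 16 i \sqrt{5}$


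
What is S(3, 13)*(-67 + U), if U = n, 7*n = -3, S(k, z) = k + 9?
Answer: -5664/7 ≈ -809.14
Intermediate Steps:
S(k, z) = 9 + k
n = -3/7 (n = (⅐)*(-3) = -3/7 ≈ -0.42857)
U = -3/7 ≈ -0.42857
S(3, 13)*(-67 + U) = (9 + 3)*(-67 - 3/7) = 12*(-472/7) = -5664/7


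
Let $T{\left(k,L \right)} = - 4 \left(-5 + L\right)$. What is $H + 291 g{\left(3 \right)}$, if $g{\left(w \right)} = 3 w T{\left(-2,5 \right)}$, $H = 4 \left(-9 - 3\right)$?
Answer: $-48$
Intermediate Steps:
$T{\left(k,L \right)} = 20 - 4 L$
$H = -48$ ($H = 4 \left(-12\right) = -48$)
$g{\left(w \right)} = 0$ ($g{\left(w \right)} = 3 w \left(20 - 20\right) = 3 w 0 = 0$)
$H + 291 g{\left(3 \right)} = -48 + 291 \cdot 0 = -48 + 0 = -48$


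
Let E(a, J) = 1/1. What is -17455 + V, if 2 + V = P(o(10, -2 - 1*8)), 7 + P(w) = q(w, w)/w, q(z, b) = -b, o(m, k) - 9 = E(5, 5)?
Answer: -17465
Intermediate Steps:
E(a, J) = 1
o(m, k) = 10 (o(m, k) = 9 + 1 = 10)
P(w) = -8 (P(w) = -7 + (-w)/w = -7 - 1 = -8)
V = -10 (V = -2 - 8 = -10)
-17455 + V = -17455 - 10 = -17465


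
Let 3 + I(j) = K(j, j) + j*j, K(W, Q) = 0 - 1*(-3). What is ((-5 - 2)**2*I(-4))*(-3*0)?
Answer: 0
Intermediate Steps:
K(W, Q) = 3 (K(W, Q) = 0 + 3 = 3)
I(j) = j**2 (I(j) = -3 + (3 + j*j) = -3 + (3 + j**2) = j**2)
((-5 - 2)**2*I(-4))*(-3*0) = ((-5 - 2)**2*(-4)**2)*(-3*0) = ((-7)**2*16)*0 = (49*16)*0 = 784*0 = 0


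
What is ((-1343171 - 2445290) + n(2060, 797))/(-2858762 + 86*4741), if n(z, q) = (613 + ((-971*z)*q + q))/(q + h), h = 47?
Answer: 114087307/49254152 ≈ 2.3163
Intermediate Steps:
n(z, q) = (613 + q - 971*q*z)/(47 + q) (n(z, q) = (613 + ((-971*z)*q + q))/(q + 47) = (613 + (-971*q*z + q))/(47 + q) = (613 + (q - 971*q*z))/(47 + q) = (613 + q - 971*q*z)/(47 + q))
((-1343171 - 2445290) + n(2060, 797))/(-2858762 + 86*4741) = ((-1343171 - 2445290) + (613 + 797 - 971*797*2060)/(47 + 797))/(-2858762 + 86*4741) = (-3788461 + (613 + 797 - 1594207220)/844)/(-2858762 + 407726) = (-3788461 + (1/844)*(-1594205810))/(-2451036) = (-3788461 - 797102905/422)*(-1/2451036) = -2395833447/422*(-1/2451036) = 114087307/49254152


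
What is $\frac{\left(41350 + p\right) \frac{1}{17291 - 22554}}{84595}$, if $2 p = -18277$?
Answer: $- \frac{64423}{890446970} \approx -7.2349 \cdot 10^{-5}$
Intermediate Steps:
$p = - \frac{18277}{2}$ ($p = \frac{1}{2} \left(-18277\right) = - \frac{18277}{2} \approx -9138.5$)
$\frac{\left(41350 + p\right) \frac{1}{17291 - 22554}}{84595} = \frac{\left(41350 - \frac{18277}{2}\right) \frac{1}{17291 - 22554}}{84595} = \frac{64423}{2 \left(-5263\right)} \frac{1}{84595} = \frac{64423}{2} \left(- \frac{1}{5263}\right) \frac{1}{84595} = \left(- \frac{64423}{10526}\right) \frac{1}{84595} = - \frac{64423}{890446970}$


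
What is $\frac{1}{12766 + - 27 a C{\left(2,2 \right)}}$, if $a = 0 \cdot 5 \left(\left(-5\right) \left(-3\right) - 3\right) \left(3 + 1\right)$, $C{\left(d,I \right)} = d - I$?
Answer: $\frac{1}{12766} \approx 7.8333 \cdot 10^{-5}$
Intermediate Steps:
$a = 0$ ($a = 0 \left(15 - 3\right) 4 = 0 \cdot 12 \cdot 4 = 0 \cdot 48 = 0$)
$\frac{1}{12766 + - 27 a C{\left(2,2 \right)}} = \frac{1}{12766 + \left(-27\right) 0 \left(2 - 2\right)} = \frac{1}{12766 + 0 \left(2 - 2\right)} = \frac{1}{12766 + 0 \cdot 0} = \frac{1}{12766 + 0} = \frac{1}{12766}$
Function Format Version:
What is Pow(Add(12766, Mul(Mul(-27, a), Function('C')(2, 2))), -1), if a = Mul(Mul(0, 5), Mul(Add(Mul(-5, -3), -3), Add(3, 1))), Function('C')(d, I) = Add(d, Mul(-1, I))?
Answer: Rational(1, 12766) ≈ 7.8333e-5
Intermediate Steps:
a = 0 (a = Mul(0, Mul(Add(15, -3), 4)) = Mul(0, Mul(12, 4)) = Mul(0, 48) = 0)
Pow(Add(12766, Mul(Mul(-27, a), Function('C')(2, 2))), -1) = Pow(Add(12766, Mul(Mul(-27, 0), Add(2, Mul(-1, 2)))), -1) = Pow(Add(12766, Mul(0, Add(2, -2))), -1) = Pow(Add(12766, Mul(0, 0)), -1) = Pow(Add(12766, 0), -1) = Pow(12766, -1) = Rational(1, 12766)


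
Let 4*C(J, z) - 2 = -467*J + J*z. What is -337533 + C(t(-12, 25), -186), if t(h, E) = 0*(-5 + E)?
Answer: -675065/2 ≈ -3.3753e+5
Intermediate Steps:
t(h, E) = 0
C(J, z) = 1/2 - 467*J/4 + J*z/4 (C(J, z) = 1/2 + (-467*J + J*z)/4 = 1/2 + (-467*J/4 + J*z/4) = 1/2 - 467*J/4 + J*z/4)
-337533 + C(t(-12, 25), -186) = -337533 + (1/2 - 467/4*0 + (1/4)*0*(-186)) = -337533 + (1/2 + 0 + 0) = -337533 + 1/2 = -675065/2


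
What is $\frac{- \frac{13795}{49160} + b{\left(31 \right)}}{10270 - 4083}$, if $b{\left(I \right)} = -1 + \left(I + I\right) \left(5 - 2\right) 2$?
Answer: $\frac{3644913}{60830584} \approx 0.059919$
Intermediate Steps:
$b{\left(I \right)} = -1 + 12 I$ ($b{\left(I \right)} = -1 + 2 I 3 \cdot 2 = -1 + 6 I 2 = -1 + 12 I$)
$\frac{- \frac{13795}{49160} + b{\left(31 \right)}}{10270 - 4083} = \frac{- \frac{13795}{49160} + \left(-1 + 12 \cdot 31\right)}{10270 - 4083} = \frac{\left(-13795\right) \frac{1}{49160} + \left(-1 + 372\right)}{6187} = \left(- \frac{2759}{9832} + 371\right) \frac{1}{6187} = \frac{3644913}{9832} \cdot \frac{1}{6187} = \frac{3644913}{60830584}$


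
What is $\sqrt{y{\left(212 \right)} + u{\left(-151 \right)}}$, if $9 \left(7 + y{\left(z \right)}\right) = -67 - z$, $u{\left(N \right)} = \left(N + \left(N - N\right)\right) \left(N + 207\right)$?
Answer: $i \sqrt{8494} \approx 92.163 i$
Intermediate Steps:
$u{\left(N \right)} = N \left(207 + N\right)$ ($u{\left(N \right)} = \left(N + 0\right) \left(207 + N\right) = N \left(207 + N\right)$)
$y{\left(z \right)} = - \frac{130}{9} - \frac{z}{9}$ ($y{\left(z \right)} = -7 + \frac{-67 - z}{9} = -7 - \left(\frac{67}{9} + \frac{z}{9}\right) = - \frac{130}{9} - \frac{z}{9}$)
$\sqrt{y{\left(212 \right)} + u{\left(-151 \right)}} = \sqrt{\left(- \frac{130}{9} - \frac{212}{9}\right) - 151 \left(207 - 151\right)} = \sqrt{\left(- \frac{130}{9} - \frac{212}{9}\right) - 8456} = \sqrt{-38 - 8456} = \sqrt{-8494} = i \sqrt{8494}$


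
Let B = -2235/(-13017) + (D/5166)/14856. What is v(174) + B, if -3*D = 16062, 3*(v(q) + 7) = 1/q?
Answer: -32961670131359/4828519002888 ≈ -6.8265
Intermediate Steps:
v(q) = -7 + 1/(3*q)
D = -5354 (D = -1/3*16062 = -5354)
B = 28576305257/166500655272 (B = -2235/(-13017) - 5354/5166/14856 = -2235*(-1/13017) - 5354*1/5166*(1/14856) = 745/4339 - 2677/2583*1/14856 = 745/4339 - 2677/38373048 = 28576305257/166500655272 ≈ 0.17163)
v(174) + B = (-7 + (1/3)/174) + 28576305257/166500655272 = (-7 + (1/3)*(1/174)) + 28576305257/166500655272 = (-7 + 1/522) + 28576305257/166500655272 = -3653/522 + 28576305257/166500655272 = -32961670131359/4828519002888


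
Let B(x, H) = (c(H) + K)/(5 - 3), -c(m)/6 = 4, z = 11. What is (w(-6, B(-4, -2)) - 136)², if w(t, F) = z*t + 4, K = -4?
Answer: 39204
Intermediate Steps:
c(m) = -24 (c(m) = -6*4 = -24)
B(x, H) = -14 (B(x, H) = (-24 - 4)/(5 - 3) = -28/2 = -28*½ = -14)
w(t, F) = 4 + 11*t (w(t, F) = 11*t + 4 = 4 + 11*t)
(w(-6, B(-4, -2)) - 136)² = ((4 + 11*(-6)) - 136)² = ((4 - 66) - 136)² = (-62 - 136)² = (-198)² = 39204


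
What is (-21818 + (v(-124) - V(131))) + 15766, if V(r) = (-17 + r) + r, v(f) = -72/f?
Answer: -195189/31 ≈ -6296.4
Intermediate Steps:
V(r) = -17 + 2*r
(-21818 + (v(-124) - V(131))) + 15766 = (-21818 + (-72/(-124) - (-17 + 2*131))) + 15766 = (-21818 + (-72*(-1/124) - (-17 + 262))) + 15766 = (-21818 + (18/31 - 1*245)) + 15766 = (-21818 + (18/31 - 245)) + 15766 = (-21818 - 7577/31) + 15766 = -683935/31 + 15766 = -195189/31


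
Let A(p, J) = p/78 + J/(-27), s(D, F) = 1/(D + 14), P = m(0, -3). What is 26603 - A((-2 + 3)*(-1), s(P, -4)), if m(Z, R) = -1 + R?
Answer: 46688294/1755 ≈ 26603.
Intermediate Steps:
P = -4 (P = -1 - 3 = -4)
s(D, F) = 1/(14 + D)
A(p, J) = -J/27 + p/78 (A(p, J) = p*(1/78) + J*(-1/27) = p/78 - J/27 = -J/27 + p/78)
26603 - A((-2 + 3)*(-1), s(P, -4)) = 26603 - (-1/(27*(14 - 4)) + ((-2 + 3)*(-1))/78) = 26603 - (-1/27/10 + (1*(-1))/78) = 26603 - (-1/27*⅒ + (1/78)*(-1)) = 26603 - (-1/270 - 1/78) = 26603 - 1*(-29/1755) = 26603 + 29/1755 = 46688294/1755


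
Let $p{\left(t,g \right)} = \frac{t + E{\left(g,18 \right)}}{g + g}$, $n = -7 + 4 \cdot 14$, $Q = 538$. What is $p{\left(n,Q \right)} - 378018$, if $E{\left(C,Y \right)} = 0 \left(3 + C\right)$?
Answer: $- \frac{406747319}{1076} \approx -3.7802 \cdot 10^{5}$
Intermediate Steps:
$E{\left(C,Y \right)} = 0$
$n = 49$ ($n = -7 + 56 = 49$)
$p{\left(t,g \right)} = \frac{t}{2 g}$ ($p{\left(t,g \right)} = \frac{t + 0}{g + g} = \frac{t}{2 g}$)
$p{\left(n,Q \right)} - 378018 = \frac{1}{2} \cdot 49 \cdot \frac{1}{538} - 378018 = \frac{49}{1076} - 378018 = - \frac{406747319}{1076}$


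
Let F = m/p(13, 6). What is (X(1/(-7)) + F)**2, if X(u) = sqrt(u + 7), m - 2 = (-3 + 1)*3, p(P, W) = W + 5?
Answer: 5920/847 - 32*sqrt(21)/77 ≈ 5.0849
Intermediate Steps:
p(P, W) = 5 + W
m = -4 (m = 2 + (-3 + 1)*3 = 2 - 2*3 = 2 - 6 = -4)
X(u) = sqrt(7 + u)
F = -4/11 (F = -4/(5 + 6) = -4/11 ≈ -0.36364)
(X(1/(-7)) + F)**2 = (sqrt(7 + 1/(-7)) - 4/11)**2 = (sqrt(7 - 1/7) - 4/11)**2 = (sqrt(48/7) - 4/11)**2 = (4*sqrt(21)/7 - 4/11)**2 = (-4/11 + 4*sqrt(21)/7)**2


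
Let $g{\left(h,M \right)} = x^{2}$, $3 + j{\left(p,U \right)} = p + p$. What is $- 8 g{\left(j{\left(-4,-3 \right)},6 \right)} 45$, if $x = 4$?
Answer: $-5760$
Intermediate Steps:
$j{\left(p,U \right)} = -3 + 2 p$ ($j{\left(p,U \right)} = -3 + \left(p + p\right) = -3 + 2 p$)
$g{\left(h,M \right)} = 16$ ($g{\left(h,M \right)} = 4^{2} = 16$)
$- 8 g{\left(j{\left(-4,-3 \right)},6 \right)} 45 = \left(-8\right) 16 \cdot 45 = \left(-128\right) 45 = -5760$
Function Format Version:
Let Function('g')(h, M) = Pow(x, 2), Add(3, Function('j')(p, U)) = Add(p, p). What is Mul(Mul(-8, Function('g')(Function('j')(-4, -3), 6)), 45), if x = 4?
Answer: -5760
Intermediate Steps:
Function('j')(p, U) = Add(-3, Mul(2, p)) (Function('j')(p, U) = Add(-3, Add(p, p)) = Add(-3, Mul(2, p)))
Function('g')(h, M) = 16 (Function('g')(h, M) = Pow(4, 2) = 16)
Mul(Mul(-8, Function('g')(Function('j')(-4, -3), 6)), 45) = Mul(Mul(-8, 16), 45) = Mul(-128, 45) = -5760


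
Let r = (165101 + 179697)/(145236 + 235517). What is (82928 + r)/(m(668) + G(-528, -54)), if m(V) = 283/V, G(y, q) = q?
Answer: -21092386960776/13626769117 ≈ -1547.9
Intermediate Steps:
r = 344798/380753 ≈ 0.90557
(82928 + r)/(m(668) + G(-528, -54)) = (82928 + 344798/380753)/(283/668 - 54) = 31575429582/(380753*(283*(1/668) - 54)) = 31575429582/(380753*(283/668 - 54)) = 31575429582/(380753*(-35789/668)) = (31575429582/380753)*(-668/35789) = -21092386960776/13626769117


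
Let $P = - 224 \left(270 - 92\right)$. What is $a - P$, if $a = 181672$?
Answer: $221544$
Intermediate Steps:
$P = -39872$ ($P = \left(-224\right) 178 = -39872$)
$a - P = 181672 - -39872 = 181672 + 39872 = 221544$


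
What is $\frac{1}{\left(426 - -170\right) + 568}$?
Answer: $\frac{1}{1164} \approx 0.00085911$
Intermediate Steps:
$\frac{1}{\left(426 - -170\right) + 568} = \frac{1}{\left(426 + 170\right) + 568} = \frac{1}{596 + 568} = \frac{1}{1164}$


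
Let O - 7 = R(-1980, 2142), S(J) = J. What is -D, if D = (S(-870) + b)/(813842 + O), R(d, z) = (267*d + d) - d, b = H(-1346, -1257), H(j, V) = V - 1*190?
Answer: 2317/285189 ≈ 0.0081244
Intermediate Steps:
H(j, V) = -190 + V (H(j, V) = V - 190 = -190 + V)
b = -1447 (b = -190 - 1257 = -1447)
R(d, z) = 267*d (R(d, z) = 268*d - d = 267*d)
O = -528653 (O = 7 + 267*(-1980) = 7 - 528660 = -528653)
D = -2317/285189 (D = (-870 - 1447)/(813842 - 528653) = -2317/285189 ≈ -0.0081244)
-D = -1*(-2317/285189) = 2317/285189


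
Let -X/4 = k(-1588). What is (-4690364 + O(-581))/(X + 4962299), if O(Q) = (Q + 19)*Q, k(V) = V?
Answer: -1454614/1656217 ≈ -0.87827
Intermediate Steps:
X = 6352 (X = -4*(-1588) = 6352)
O(Q) = Q*(19 + Q) (O(Q) = (19 + Q)*Q = Q*(19 + Q))
(-4690364 + O(-581))/(X + 4962299) = (-4690364 - 581*(19 - 581))/(6352 + 4962299) = (-4690364 - 581*(-562))/4968651 = (-4690364 + 326522)*(1/4968651) = -4363842*1/4968651 = -1454614/1656217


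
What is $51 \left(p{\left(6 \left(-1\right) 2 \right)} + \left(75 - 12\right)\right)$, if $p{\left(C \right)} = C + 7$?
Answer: $2958$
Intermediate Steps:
$p{\left(C \right)} = 7 + C$
$51 \left(p{\left(6 \left(-1\right) 2 \right)} + \left(75 - 12\right)\right) = 51 \left(\left(7 + 6 \left(-1\right) 2\right) + \left(75 - 12\right)\right) = 51 \left(\left(7 - 12\right) + 63\right) = 51 \left(-5 + 63\right) = 51 \cdot 58 = 2958$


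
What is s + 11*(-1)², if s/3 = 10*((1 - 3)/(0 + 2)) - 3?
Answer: -28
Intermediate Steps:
s = -39 (s = 3*(10*((1 - 3)/(0 + 2)) - 3) = 3*(10*(-2/2) - 3) = 3*(10*(-2*½) - 3) = 3*(10*(-1) - 3) = 3*(-10 - 3) = 3*(-13) = -39)
s + 11*(-1)² = -39 + 11*(-1)² = -39 + 11*1 = -39 + 11 = -28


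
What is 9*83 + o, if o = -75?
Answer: 672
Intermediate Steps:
9*83 + o = 9*83 - 75 = 747 - 75 = 672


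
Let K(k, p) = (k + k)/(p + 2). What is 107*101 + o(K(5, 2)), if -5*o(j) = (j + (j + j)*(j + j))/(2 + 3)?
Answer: 108059/10 ≈ 10806.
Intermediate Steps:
K(k, p) = 2*k/(2 + p) (K(k, p) = (2*k)/(2 + p) = 2*k/(2 + p))
o(j) = -4*j²/25 - j/25 (o(j) = -(j + (j + j)*(j + j))/(5*(2 + 3)) = -(j + (2*j)*(2*j))/(5*5) = -(j + 4*j²)/(5*5) = -(j/5 + 4*j²/5)/5 = -4*j²/25 - j/25)
107*101 + o(K(5, 2)) = 107*101 - 2*5/(2 + 2)*(1 + 4*(2*5/(2 + 2)))/25 = 10807 - 2*5/4*(1 + 4*(2*5/4))/25 = 10807 - 2*5*(¼)*(1 + 4*(2*5*(¼)))/25 = 10807 - 1/25*5/2*(1 + 4*(5/2)) = 10807 - 1/25*5/2*(1 + 10) = 10807 - 1/25*5/2*11 = 10807 - 11/10 = 108059/10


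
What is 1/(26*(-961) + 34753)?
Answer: 1/9767 ≈ 0.00010239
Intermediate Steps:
1/(26*(-961) + 34753) = 1/(-24986 + 34753) = 1/9767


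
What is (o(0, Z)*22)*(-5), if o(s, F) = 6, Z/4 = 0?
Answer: -660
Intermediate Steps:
Z = 0 (Z = 4*0 = 0)
(o(0, Z)*22)*(-5) = (6*22)*(-5) = 132*(-5) = -660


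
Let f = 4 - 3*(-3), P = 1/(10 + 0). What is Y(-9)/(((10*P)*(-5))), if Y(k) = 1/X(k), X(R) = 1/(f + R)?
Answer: -⅘ ≈ -0.80000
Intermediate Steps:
P = ⅒ (P = 1/10 = ⅒ ≈ 0.10000)
f = 13 (f = 4 + 9 = 13)
X(R) = 1/(13 + R)
Y(k) = 13 + k (Y(k) = 1/(1/(13 + k)) = 13 + k)
Y(-9)/(((10*P)*(-5))) = (13 - 9)/(((10*(⅒))*(-5))) = 4/((1*(-5))) = 4/(-5) = 4*(-⅕) = -⅘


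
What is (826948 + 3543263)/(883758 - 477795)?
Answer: 485579/45107 ≈ 10.765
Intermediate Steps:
(826948 + 3543263)/(883758 - 477795) = 4370211/405963 = 4370211*(1/405963) = 485579/45107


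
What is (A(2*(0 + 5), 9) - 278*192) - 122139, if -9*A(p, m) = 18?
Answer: -175517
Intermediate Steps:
A(p, m) = -2 (A(p, m) = -⅑*18 = -2)
(A(2*(0 + 5), 9) - 278*192) - 122139 = (-2 - 278*192) - 122139 = (-2 - 53376) - 122139 = -53378 - 122139 = -175517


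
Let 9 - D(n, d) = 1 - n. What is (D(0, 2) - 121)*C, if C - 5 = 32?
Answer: -4181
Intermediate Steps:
C = 37 (C = 5 + 32 = 37)
D(n, d) = 8 + n (D(n, d) = 9 - (1 - n) = 9 + (-1 + n) = 8 + n)
(D(0, 2) - 121)*C = ((8 + 0) - 121)*37 = (8 - 121)*37 = -113*37 = -4181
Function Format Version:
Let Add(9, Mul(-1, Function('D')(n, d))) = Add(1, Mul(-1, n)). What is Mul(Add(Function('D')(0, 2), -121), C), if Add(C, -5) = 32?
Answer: -4181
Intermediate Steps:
C = 37 (C = Add(5, 32) = 37)
Function('D')(n, d) = Add(8, n) (Function('D')(n, d) = Add(9, Mul(-1, Add(1, Mul(-1, n)))) = Add(9, Add(-1, n)) = Add(8, n))
Mul(Add(Function('D')(0, 2), -121), C) = Mul(Add(Add(8, 0), -121), 37) = Mul(Add(8, -121), 37) = Mul(-113, 37) = -4181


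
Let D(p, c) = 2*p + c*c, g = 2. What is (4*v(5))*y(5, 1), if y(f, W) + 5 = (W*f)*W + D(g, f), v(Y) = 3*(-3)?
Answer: -1044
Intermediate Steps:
v(Y) = -9
D(p, c) = c**2 + 2*p (D(p, c) = 2*p + c**2 = c**2 + 2*p)
y(f, W) = -1 + f**2 + f*W**2 (y(f, W) = -5 + ((W*f)*W + (f**2 + 2*2)) = -5 + (f*W**2 + (f**2 + 4)) = -5 + (f*W**2 + (4 + f**2)) = -5 + (4 + f**2 + f*W**2) = -1 + f**2 + f*W**2)
(4*v(5))*y(5, 1) = (4*(-9))*(-1 + 5**2 + 5*1**2) = -36*(-1 + 25 + 5*1) = -36*(-1 + 25 + 5) = -36*29 = -1044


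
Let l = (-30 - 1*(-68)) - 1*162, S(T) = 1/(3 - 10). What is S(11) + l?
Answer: -869/7 ≈ -124.14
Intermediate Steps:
S(T) = -1/7 (S(T) = 1/(-7) = -1/7)
l = -124 (l = (-30 + 68) - 162 = 38 - 162 = -124)
S(11) + l = -1/7 - 124 = -869/7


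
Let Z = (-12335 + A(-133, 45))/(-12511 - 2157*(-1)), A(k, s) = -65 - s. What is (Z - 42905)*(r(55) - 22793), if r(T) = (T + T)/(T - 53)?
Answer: 5050404541325/5177 ≈ 9.7555e+8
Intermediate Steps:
Z = 12445/10354 (Z = (-12335 + (-65 - 1*45))/(-12511 - 2157*(-1)) = (-12335 + (-65 - 45))/(-12511 + 2157) = (-12335 - 110)/(-10354) = -12445*(-1/10354) = 12445/10354 ≈ 1.2020)
r(T) = 2*T/(-53 + T) (r(T) = (2*T)/(-53 + T) = 2*T/(-53 + T))
(Z - 42905)*(r(55) - 22793) = (12445/10354 - 42905)*(2*55/(-53 + 55) - 22793) = -444225925*(2*55/2 - 22793)/10354 = -444225925*(2*55*(½) - 22793)/10354 = -444225925*(55 - 22793)/10354 = -444225925/10354*(-22738) = 5050404541325/5177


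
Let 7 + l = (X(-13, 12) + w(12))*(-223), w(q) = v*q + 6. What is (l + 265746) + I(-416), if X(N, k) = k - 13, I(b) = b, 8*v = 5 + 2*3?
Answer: 521057/2 ≈ 2.6053e+5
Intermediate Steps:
v = 11/8 (v = (5 + 2*3)/8 = (5 + 6)/8 = (⅛)*11 = 11/8 ≈ 1.3750)
w(q) = 6 + 11*q/8 (w(q) = 11*q/8 + 6 = 6 + 11*q/8)
X(N, k) = -13 + k
l = -9603/2 (l = -7 + ((-13 + 12) + (6 + (11/8)*12))*(-223) = -7 + (-1 + (6 + 33/2))*(-223) = -7 + (-1 + 45/2)*(-223) = -7 + (43/2)*(-223) = -7 - 9589/2 = -9603/2 ≈ -4801.5)
(l + 265746) + I(-416) = (-9603/2 + 265746) - 416 = 521889/2 - 416 = 521057/2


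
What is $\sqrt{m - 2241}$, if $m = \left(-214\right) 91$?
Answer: $i \sqrt{21715} \approx 147.36 i$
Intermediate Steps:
$m = -19474$
$\sqrt{m - 2241} = \sqrt{-19474 - 2241} = \sqrt{-21715} = i \sqrt{21715}$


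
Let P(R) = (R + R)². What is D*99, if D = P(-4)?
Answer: 6336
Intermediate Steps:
P(R) = 4*R² (P(R) = (2*R)² = 4*R²)
D = 64 (D = 4*(-4)² = 4*16 = 64)
D*99 = 64*99 = 6336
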